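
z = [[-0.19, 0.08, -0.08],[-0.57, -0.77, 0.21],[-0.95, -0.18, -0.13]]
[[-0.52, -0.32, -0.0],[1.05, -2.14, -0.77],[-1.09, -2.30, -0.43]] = z@[[1.31, 2.5, -0.05], [-1.94, 0.56, 1.48], [1.46, -1.36, 1.62]]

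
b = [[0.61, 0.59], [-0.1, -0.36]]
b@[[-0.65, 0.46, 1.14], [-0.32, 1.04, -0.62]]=[[-0.59, 0.89, 0.33], [0.18, -0.42, 0.11]]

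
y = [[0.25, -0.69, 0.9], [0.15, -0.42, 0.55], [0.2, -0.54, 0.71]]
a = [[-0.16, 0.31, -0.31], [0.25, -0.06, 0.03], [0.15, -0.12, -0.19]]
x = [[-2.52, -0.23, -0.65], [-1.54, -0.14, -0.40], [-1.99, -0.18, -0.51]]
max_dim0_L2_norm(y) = 1.27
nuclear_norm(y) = 1.65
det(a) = 0.02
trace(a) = -0.41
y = x @ a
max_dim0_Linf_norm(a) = 0.31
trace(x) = -3.17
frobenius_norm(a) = 0.60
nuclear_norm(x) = 3.70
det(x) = -0.00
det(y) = -0.00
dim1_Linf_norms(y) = [0.9, 0.55, 0.71]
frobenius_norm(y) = 1.64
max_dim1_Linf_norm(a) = 0.31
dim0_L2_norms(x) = [3.56, 0.32, 0.92]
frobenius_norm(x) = 3.69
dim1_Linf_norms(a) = [0.31, 0.25, 0.19]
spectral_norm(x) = 3.69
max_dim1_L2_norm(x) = 2.61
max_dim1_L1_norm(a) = 0.78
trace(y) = 0.54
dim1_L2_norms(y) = [1.16, 0.71, 0.91]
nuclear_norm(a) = 0.94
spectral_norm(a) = 0.50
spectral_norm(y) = 1.64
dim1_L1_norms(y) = [1.84, 1.12, 1.45]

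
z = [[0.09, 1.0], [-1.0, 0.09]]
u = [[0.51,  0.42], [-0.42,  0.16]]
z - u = [[-0.42, 0.58], [-0.58, -0.07]]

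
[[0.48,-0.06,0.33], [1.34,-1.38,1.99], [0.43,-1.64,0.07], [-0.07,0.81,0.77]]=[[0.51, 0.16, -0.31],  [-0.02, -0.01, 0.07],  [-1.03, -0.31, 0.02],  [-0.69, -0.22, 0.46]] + [[-0.03, -0.22, 0.64], [1.36, -1.37, 1.92], [1.46, -1.33, 0.05], [0.62, 1.03, 0.31]]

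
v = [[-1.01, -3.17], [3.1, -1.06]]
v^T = [[-1.01,3.10], [-3.17,-1.06]]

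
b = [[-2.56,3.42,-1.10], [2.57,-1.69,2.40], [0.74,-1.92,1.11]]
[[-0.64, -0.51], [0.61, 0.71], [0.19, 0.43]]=b@[[0.24, -0.02], [-0.01, -0.08], [-0.01, 0.26]]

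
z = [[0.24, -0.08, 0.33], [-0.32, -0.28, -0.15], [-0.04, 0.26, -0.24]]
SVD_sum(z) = [[0.27, 0.02, 0.29], [-0.23, -0.01, -0.25], [-0.13, -0.01, -0.14]] + [[-0.03, -0.10, 0.04], [-0.09, -0.27, 0.10], [0.09, 0.27, -0.1]] + [[-0.00, 0.0, 0.0], [-0.00, 0.0, 0.00], [-0.0, 0.00, 0.0]]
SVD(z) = [[-0.72, -0.25, 0.65], [0.6, -0.68, 0.41], [0.34, 0.69, 0.64]] @ diag([0.559468679223367, 0.4358839260262545, 3.5177360952410827e-17]) @ [[-0.68, -0.04, -0.73], [0.30, 0.89, -0.33], [-0.67, 0.45, 0.59]]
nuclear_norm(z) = 1.00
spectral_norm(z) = 0.56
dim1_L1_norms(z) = [0.65, 0.75, 0.54]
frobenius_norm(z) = 0.71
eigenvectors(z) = [[0.75, 0.67, -0.47], [-0.47, -0.45, -0.44], [-0.47, -0.59, 0.76]]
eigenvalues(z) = [0.08, 0.0, -0.36]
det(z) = -0.00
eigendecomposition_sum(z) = [[0.35, 0.13, 0.29],[-0.22, -0.08, -0.18],[-0.22, -0.08, -0.18]] + [[-0.0, -0.00, -0.00], [0.0, 0.00, 0.00], [0.00, 0.00, 0.0]] + [[-0.11,-0.21,0.04], [-0.10,-0.2,0.03], [0.18,0.34,-0.06]]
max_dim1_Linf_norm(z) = 0.33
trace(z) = -0.28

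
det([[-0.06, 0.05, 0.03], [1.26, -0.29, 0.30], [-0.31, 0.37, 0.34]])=-0.002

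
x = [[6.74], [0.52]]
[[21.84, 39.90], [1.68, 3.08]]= x@ [[3.24,5.92]]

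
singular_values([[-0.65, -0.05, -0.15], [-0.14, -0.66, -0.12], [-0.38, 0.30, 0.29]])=[0.78, 0.76, 0.24]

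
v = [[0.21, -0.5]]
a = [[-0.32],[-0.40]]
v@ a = [[0.13]]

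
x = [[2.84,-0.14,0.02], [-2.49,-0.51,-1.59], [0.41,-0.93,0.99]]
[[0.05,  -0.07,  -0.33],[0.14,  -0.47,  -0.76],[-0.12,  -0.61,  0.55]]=x @ [[0.02, 0.01, -0.12],[0.01, 0.71, 0.05],[-0.12, 0.05, 0.65]]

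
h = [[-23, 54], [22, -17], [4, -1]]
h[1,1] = -17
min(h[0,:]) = -23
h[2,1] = -1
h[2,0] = 4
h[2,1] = -1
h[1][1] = -17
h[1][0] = 22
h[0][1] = 54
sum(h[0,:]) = 31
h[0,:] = [-23, 54]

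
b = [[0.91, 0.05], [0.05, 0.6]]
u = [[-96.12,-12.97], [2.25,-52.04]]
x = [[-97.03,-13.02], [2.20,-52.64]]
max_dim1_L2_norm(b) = 0.91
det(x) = 5136.30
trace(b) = 1.51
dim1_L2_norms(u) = [96.99, 52.09]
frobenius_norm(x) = 111.18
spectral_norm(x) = 98.07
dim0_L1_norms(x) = [99.23, 65.66]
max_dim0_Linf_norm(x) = 97.03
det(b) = 0.54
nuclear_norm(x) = 150.44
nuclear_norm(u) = 148.94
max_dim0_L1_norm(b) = 0.96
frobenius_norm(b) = 1.09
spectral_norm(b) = 0.92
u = b + x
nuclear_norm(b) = 1.51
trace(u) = -148.16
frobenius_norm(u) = 110.09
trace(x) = -149.67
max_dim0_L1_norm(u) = 98.37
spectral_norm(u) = 97.15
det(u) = 5031.27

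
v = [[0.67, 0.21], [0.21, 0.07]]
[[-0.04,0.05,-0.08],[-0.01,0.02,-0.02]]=v@[[-0.04, 0.11, -0.08], [-0.07, -0.10, -0.11]]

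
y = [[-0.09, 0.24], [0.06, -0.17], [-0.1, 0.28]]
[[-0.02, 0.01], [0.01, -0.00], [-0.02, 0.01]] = y @ [[0.15,  -0.1], [-0.03,  -0.01]]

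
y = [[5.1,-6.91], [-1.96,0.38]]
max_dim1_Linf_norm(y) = 6.91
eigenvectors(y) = [[0.96, 0.72], [-0.28, 0.70]]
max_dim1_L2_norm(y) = 8.59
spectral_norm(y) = 8.72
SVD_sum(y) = [[5.28, -6.77], [-0.93, 1.19]] + [[-0.18, -0.14], [-1.03, -0.81]]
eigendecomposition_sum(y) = [[5.48, -5.62], [-1.59, 1.64]] + [[-0.38, -1.29], [-0.37, -1.26]]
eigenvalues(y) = [7.11, -1.63]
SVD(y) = [[-0.98, 0.17], [0.17, 0.98]] @ diag([8.716145464993478, 1.331506001891707]) @ [[-0.62, 0.79], [-0.79, -0.62]]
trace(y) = 5.48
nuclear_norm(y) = 10.05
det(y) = -11.61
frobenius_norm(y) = 8.82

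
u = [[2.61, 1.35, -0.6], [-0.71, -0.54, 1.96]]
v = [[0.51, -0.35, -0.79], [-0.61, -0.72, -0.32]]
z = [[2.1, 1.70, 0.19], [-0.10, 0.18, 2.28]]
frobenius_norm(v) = 1.41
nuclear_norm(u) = 4.91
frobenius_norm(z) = 3.55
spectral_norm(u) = 3.34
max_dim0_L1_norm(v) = 1.12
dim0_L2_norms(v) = [0.8, 0.8, 0.85]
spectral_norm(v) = 1.09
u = v + z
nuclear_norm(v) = 1.99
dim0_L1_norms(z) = [2.2, 1.88, 2.47]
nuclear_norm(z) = 4.99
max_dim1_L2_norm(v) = 1.0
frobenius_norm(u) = 3.69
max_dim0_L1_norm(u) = 3.32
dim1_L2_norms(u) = [3.0, 2.15]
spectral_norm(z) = 2.73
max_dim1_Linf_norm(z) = 2.28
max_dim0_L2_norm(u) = 2.7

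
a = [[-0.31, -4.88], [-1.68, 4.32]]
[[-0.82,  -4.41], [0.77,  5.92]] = a @ [[-0.02, -1.03], [0.17, 0.97]]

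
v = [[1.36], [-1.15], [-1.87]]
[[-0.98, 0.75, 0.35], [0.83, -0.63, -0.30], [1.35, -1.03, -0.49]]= v @ [[-0.72, 0.55, 0.26]]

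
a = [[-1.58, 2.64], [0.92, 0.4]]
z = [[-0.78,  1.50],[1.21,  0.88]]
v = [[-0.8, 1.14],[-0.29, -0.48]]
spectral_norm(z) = 1.74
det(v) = 0.71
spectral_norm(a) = 3.08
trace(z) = 0.10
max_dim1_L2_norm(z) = 1.69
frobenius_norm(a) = 3.24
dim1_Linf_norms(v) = [1.14, 0.48]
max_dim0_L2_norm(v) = 1.24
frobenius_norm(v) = 1.50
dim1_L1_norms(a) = [4.22, 1.32]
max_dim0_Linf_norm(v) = 1.14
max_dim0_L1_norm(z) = 2.38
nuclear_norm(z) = 3.18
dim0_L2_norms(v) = [0.85, 1.24]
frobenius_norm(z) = 2.26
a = z + v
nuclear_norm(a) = 4.07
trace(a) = -1.18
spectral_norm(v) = 1.41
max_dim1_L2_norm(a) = 3.08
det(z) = -2.50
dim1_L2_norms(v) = [1.39, 0.56]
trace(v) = -1.28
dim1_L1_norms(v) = [1.94, 0.77]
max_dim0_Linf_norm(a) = 2.64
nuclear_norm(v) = 1.92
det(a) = -3.06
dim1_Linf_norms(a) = [2.64, 0.92]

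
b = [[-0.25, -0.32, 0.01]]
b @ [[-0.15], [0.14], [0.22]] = [[-0.01]]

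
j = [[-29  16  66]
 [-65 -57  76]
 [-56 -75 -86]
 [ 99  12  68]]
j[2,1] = -75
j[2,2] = -86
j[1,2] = 76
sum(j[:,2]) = 124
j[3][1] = 12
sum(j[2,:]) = -217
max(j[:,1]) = 16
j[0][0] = -29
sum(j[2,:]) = -217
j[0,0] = -29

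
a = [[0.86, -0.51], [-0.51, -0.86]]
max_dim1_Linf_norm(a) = 0.86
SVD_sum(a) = [[0.0,  -0.51], [0.0,  -0.86]] + [[0.86, 0.00], [-0.51, 0.00]]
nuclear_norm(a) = 2.00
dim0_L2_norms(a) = [1.0, 1.0]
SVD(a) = [[0.51,-0.86], [0.86,0.51]] @ diag([0.9998499887483122, 0.9998499887483121]) @ [[-0.0, -1.0],[-1.0, -0.00]]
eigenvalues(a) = [1.0, -1.0]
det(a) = -1.00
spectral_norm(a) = 1.00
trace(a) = 0.00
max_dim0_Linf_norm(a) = 0.86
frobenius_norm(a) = 1.41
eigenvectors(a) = [[0.96,0.26], [-0.26,0.96]]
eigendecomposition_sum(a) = [[0.93,-0.26], [-0.26,0.07]] + [[-0.07, -0.26], [-0.26, -0.93]]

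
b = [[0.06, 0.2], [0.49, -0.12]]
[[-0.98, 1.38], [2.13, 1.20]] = b @[[2.93, 3.86],[-5.80, 5.73]]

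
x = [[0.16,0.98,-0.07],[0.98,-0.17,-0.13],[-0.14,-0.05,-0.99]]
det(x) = 1.00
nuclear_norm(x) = 3.00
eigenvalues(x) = [(1+0j), (-1+0.05j), (-1-0.05j)]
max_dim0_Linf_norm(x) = 0.99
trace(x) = -1.00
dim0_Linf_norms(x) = [0.98, 0.98, 0.99]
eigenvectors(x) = [[-0.76+0.00j, (0.03-0.46j), (0.03+0.46j)],[-0.65+0.00j, (0.04+0.55j), (0.04-0.55j)],[(0.07+0j), 0.70+0.00j, (0.7-0j)]]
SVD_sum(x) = [[-0.05, 0.01, 0.01], [0.97, -0.22, -0.15], [0.02, -0.01, -0.00]] + [[0.03, 0.04, 0.17], [0.01, 0.01, 0.03], [-0.20, -0.21, -0.94]] + [[0.17, 0.93, -0.24], [0.01, 0.04, -0.01], [0.03, 0.17, -0.04]]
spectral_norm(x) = 1.00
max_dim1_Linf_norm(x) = 0.99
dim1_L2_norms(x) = [1.0, 1.0, 1.0]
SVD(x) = [[0.05,0.17,0.98], [-1.0,0.03,0.04], [-0.03,-0.98,0.18]] @ diag([1.00311236008154, 1.0012859019807303, 0.9952347137968396]) @ [[-0.96, 0.22, 0.15], [0.2, 0.21, 0.96], [0.18, 0.95, -0.25]]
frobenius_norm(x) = 1.73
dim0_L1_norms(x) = [1.28, 1.2, 1.19]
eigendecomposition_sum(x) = [[0.58+0.00j, (0.49+0j), -0.05+0.00j], [0.49+0.00j, 0.41+0.00j, (-0.04+0j)], [-0.05-0.00j, -0.04+0.00j, 0.00+0.00j]] + [[(-0.21+0.01j),0.25+0.02j,-0.01+0.33j], [(0.24-0.05j),(-0.29+0.02j),-0.04-0.39j], [-0.04-0.32j,(-0+0.37j),-0.50+0.02j]] + [[-0.21-0.01j, 0.25-0.02j, (-0.01-0.33j)], [0.24+0.05j, (-0.29-0.02j), -0.04+0.39j], [(-0.04+0.32j), (-0-0.37j), -0.50-0.02j]]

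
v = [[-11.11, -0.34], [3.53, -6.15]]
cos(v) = [[-0.21, -0.09], [0.90, 1.06]]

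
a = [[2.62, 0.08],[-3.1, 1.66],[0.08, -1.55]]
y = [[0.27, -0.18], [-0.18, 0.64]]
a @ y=[[0.69, -0.42], [-1.14, 1.62], [0.3, -1.01]]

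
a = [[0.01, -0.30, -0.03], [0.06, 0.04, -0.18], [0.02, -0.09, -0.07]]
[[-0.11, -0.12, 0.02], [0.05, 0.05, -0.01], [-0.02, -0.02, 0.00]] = a @[[0.36, 0.39, -0.08], [0.39, 0.41, -0.08], [-0.08, -0.08, 0.02]]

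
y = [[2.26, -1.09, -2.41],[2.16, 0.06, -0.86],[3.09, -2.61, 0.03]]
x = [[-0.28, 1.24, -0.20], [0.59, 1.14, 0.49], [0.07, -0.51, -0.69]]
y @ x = [[-1.44,  2.79,  0.68],[-0.63,  3.19,  0.19],[-2.40,  0.84,  -1.92]]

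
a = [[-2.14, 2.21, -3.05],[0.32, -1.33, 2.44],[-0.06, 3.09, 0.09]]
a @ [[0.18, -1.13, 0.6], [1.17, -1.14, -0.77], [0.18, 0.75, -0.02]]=[[1.65, -2.39, -2.92], [-1.06, 2.98, 1.17], [3.62, -3.39, -2.42]]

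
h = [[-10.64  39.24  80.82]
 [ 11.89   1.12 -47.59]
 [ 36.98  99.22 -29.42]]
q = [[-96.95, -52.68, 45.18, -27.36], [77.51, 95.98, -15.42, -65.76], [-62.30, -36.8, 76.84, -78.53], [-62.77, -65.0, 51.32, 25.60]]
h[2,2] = -29.42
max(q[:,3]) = 25.6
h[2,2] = -29.42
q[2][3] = -78.53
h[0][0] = -10.64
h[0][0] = -10.64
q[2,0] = -62.3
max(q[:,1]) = 95.98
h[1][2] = -47.59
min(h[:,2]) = -47.59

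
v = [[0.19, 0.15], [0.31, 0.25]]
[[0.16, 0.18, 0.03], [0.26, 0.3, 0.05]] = v @ [[1.23, 0.37, -0.23], [-0.49, 0.75, 0.49]]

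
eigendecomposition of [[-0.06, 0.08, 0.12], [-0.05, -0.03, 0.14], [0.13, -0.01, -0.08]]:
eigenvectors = [[(-0.72+0j), (0.14-0.27j), 0.14+0.27j], [(-0.4+0j), 0.79+0.00j, (0.79-0j)], [-0.57+0.00j, (-0.48+0.21j), (-0.48-0.21j)]]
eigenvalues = [(0.08+0j), (-0.12+0.05j), (-0.12-0.05j)]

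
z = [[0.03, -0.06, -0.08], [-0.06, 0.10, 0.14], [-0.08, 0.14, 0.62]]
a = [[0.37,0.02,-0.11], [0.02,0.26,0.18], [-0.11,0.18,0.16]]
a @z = [[0.02,  -0.04,  -0.10], [-0.03,  0.05,  0.15], [-0.03,  0.05,  0.13]]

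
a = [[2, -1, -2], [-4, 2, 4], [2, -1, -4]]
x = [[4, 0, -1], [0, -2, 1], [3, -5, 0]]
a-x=[[-2, -1, -1], [-4, 4, 3], [-1, 4, -4]]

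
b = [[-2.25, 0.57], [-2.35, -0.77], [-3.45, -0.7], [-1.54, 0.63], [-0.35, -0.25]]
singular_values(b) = [5.02, 1.3]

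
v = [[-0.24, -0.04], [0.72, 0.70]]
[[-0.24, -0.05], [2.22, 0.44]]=v@[[0.58, 0.11], [2.57, 0.51]]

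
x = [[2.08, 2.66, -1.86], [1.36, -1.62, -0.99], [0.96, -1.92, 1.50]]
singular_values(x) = [4.25, 2.72, 1.3]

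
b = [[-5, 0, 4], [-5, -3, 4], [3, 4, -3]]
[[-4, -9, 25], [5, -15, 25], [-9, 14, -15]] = b @ [[0, 1, -5], [-3, 2, 0], [-1, -1, 0]]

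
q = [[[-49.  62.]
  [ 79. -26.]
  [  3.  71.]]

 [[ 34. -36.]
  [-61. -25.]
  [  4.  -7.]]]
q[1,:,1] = [-36.0, -25.0, -7.0]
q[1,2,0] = 4.0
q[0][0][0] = -49.0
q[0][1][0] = 79.0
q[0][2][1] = 71.0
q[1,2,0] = 4.0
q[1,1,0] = -61.0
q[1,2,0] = 4.0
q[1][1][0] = -61.0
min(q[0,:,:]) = -49.0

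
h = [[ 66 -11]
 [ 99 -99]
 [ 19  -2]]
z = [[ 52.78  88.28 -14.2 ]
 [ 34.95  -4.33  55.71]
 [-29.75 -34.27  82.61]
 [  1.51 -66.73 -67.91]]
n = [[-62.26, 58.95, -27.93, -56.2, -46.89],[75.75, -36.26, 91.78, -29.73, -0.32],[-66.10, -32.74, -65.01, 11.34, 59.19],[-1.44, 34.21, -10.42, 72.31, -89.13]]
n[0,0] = -62.26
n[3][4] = -89.13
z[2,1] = -34.27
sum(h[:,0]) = 184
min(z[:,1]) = -66.73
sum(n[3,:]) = 5.530000000000001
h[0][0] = 66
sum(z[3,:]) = -133.13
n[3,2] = -10.42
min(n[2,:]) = -66.1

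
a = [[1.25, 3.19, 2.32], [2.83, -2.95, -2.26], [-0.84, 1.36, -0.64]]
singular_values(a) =[5.63, 2.92, 1.29]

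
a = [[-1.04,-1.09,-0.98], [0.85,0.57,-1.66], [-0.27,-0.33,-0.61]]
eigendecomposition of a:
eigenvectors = [[-0.61, 0.68, 0.93],[0.78, -0.73, -0.13],[-0.12, 0.09, 0.33]]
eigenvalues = [0.16, -0.01, -1.23]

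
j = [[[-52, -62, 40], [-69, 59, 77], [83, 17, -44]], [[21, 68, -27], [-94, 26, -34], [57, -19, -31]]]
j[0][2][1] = 17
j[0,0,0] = -52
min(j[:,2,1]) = -19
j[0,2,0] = 83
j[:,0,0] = [-52, 21]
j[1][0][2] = -27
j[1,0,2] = -27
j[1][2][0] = 57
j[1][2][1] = -19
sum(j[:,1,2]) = 43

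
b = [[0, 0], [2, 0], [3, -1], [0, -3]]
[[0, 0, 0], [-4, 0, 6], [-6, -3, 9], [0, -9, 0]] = b@[[-2, 0, 3], [0, 3, 0]]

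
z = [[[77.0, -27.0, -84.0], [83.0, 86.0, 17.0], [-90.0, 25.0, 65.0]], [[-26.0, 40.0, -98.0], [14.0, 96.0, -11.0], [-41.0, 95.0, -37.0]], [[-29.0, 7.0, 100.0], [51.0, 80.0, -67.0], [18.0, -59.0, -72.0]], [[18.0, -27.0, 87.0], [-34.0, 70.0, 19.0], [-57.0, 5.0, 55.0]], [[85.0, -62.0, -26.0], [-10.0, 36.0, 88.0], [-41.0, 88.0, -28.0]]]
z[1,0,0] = -26.0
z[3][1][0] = -34.0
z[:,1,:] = [[83.0, 86.0, 17.0], [14.0, 96.0, -11.0], [51.0, 80.0, -67.0], [-34.0, 70.0, 19.0], [-10.0, 36.0, 88.0]]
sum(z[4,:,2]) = 34.0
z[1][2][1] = 95.0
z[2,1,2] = -67.0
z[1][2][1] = 95.0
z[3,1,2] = 19.0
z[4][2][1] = 88.0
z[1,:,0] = [-26.0, 14.0, -41.0]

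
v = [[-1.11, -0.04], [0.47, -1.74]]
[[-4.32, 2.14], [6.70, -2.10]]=v @[[3.99,-1.95], [-2.77,0.68]]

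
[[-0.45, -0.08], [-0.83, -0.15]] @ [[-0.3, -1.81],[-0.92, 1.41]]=[[0.21, 0.7], [0.39, 1.29]]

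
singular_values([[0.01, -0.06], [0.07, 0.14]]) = [0.16, 0.03]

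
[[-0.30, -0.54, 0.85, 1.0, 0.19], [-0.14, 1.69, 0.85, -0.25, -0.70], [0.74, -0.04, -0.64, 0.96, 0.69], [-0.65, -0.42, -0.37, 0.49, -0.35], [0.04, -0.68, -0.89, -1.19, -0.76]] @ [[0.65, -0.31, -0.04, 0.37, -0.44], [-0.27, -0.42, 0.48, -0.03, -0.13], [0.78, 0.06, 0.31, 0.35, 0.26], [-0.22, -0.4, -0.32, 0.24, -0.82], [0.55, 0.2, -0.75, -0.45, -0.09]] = [[0.5, 0.01, -0.45, 0.36, -0.41], [-0.21, -0.66, 1.69, 0.45, 0.33], [0.16, -0.5, -1.07, -0.03, -1.34], [-0.90, 0.09, -0.18, -0.08, -0.13], [-0.64, 0.54, 0.35, -0.22, 0.88]]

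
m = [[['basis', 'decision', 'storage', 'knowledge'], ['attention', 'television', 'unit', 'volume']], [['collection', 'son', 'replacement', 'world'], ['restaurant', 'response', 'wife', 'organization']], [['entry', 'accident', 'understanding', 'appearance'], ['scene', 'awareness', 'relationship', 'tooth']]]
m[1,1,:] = ['restaurant', 'response', 'wife', 'organization']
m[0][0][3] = 'knowledge'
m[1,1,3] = 'organization'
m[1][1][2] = 'wife'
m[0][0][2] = 'storage'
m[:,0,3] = ['knowledge', 'world', 'appearance']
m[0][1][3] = 'volume'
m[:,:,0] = [['basis', 'attention'], ['collection', 'restaurant'], ['entry', 'scene']]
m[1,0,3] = 'world'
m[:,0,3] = ['knowledge', 'world', 'appearance']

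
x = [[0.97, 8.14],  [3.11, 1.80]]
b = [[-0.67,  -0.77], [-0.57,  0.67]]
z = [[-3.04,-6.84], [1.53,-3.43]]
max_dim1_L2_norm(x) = 8.2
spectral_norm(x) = 8.51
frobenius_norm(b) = 1.35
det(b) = -0.89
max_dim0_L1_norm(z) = 10.27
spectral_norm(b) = 1.05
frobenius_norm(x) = 8.95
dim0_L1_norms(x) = [4.08, 9.94]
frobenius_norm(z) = 8.37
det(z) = 20.89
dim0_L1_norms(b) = [1.24, 1.44]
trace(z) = -6.47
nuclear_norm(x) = 11.28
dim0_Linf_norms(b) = [0.67, 0.77]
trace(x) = 2.77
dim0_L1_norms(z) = [4.57, 10.27]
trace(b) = 0.00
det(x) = -23.57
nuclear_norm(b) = 1.90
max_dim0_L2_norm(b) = 1.02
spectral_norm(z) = 7.95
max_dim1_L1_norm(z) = 9.88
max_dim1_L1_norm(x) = 9.11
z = b @ x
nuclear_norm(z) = 10.58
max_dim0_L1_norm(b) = 1.44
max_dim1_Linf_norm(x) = 8.14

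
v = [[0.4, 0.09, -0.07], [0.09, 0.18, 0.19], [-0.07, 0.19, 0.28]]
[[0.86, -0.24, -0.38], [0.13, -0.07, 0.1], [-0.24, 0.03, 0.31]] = v @ [[1.92, -0.26, -1.21],[0.49, -1.01, 1.13],[-0.70, 0.71, 0.03]]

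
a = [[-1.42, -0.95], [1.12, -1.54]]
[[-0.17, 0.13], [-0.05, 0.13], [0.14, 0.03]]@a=[[0.39, -0.04], [0.22, -0.15], [-0.17, -0.18]]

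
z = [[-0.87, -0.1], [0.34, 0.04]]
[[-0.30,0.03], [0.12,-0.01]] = z@[[0.35, -0.07], [-0.07, 0.30]]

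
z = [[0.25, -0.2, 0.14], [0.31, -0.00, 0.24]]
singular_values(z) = [0.5, 0.16]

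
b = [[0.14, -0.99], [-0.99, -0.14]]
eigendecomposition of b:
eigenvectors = [[0.75, 0.66], [-0.66, 0.75]]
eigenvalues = [1.0, -1.0]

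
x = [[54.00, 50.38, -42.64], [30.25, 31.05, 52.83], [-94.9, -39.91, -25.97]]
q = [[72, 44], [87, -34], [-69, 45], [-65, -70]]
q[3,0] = -65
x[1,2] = 52.83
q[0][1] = 44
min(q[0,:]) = 44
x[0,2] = -42.64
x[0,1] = 50.38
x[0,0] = 54.0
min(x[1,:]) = 30.25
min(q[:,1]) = -70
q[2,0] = -69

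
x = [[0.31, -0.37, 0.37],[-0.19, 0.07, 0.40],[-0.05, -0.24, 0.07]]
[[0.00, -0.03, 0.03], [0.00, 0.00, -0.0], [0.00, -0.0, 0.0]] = x @ [[-0.0,-0.04,0.04], [0.0,0.02,-0.02], [-0.00,-0.02,0.02]]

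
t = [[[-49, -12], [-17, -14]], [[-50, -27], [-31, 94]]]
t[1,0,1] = -27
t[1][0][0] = -50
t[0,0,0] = -49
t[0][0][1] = -12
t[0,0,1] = -12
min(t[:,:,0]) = -50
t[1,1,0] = -31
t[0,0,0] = -49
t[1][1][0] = -31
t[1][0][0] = -50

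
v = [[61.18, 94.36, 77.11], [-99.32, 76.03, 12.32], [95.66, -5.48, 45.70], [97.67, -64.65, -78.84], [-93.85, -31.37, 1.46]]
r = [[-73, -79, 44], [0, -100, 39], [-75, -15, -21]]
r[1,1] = -100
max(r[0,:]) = 44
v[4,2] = 1.46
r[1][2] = 39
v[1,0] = -99.32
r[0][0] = -73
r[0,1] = -79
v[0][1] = 94.36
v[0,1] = 94.36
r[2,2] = -21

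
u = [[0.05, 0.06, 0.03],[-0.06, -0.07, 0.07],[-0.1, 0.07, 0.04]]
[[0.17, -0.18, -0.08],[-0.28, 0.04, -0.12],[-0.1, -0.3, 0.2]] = u @ [[1.88, 0.54, -1.91], [1.67, -2.66, 1.27], [-0.76, -1.57, -2.06]]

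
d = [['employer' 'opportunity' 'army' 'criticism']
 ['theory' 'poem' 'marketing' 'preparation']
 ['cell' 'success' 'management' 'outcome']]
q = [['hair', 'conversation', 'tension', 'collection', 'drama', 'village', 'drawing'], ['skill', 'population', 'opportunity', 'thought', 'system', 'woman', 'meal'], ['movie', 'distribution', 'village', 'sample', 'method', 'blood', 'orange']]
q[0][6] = 'drawing'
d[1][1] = 'poem'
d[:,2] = ['army', 'marketing', 'management']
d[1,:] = ['theory', 'poem', 'marketing', 'preparation']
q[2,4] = 'method'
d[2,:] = ['cell', 'success', 'management', 'outcome']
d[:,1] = ['opportunity', 'poem', 'success']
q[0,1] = 'conversation'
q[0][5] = 'village'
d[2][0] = 'cell'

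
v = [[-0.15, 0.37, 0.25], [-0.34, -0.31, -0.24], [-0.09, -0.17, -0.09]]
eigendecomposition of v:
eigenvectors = [[(-0.75+0j), (-0.75-0j), (-0.02+0j)], [(0.17-0.59j), 0.17+0.59j, -0.57+0.00j], [(0.17-0.2j), 0.17+0.20j, 0.82+0.00j]]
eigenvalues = [(-0.29+0.36j), (-0.29-0.36j), (0.03+0j)]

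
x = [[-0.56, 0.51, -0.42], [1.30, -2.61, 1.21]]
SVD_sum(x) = [[-0.35, 0.67, -0.32], [1.35, -2.57, 1.24]] + [[-0.21, -0.16, -0.10], [-0.05, -0.04, -0.03]]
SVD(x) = [[-0.25, 0.97], [0.97, 0.25]] @ diag([3.260844271661736, 0.288434803674662]) @ [[0.43,-0.81,0.39], [-0.75,-0.56,-0.35]]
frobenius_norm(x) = 3.27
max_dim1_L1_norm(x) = 5.12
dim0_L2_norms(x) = [1.42, 2.66, 1.28]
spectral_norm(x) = 3.26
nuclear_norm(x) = 3.55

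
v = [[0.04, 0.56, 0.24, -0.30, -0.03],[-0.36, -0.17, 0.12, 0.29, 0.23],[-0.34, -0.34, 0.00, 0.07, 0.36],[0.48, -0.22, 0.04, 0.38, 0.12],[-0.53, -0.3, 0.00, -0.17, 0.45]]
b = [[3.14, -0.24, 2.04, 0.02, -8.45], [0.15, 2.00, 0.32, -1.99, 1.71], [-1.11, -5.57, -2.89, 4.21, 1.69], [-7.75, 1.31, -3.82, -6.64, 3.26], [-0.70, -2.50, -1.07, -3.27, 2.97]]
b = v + [[3.10, -0.8, 1.80, 0.32, -8.42],[0.51, 2.17, 0.2, -2.28, 1.48],[-0.77, -5.23, -2.89, 4.14, 1.33],[-8.23, 1.53, -3.86, -7.02, 3.14],[-0.17, -2.20, -1.07, -3.10, 2.52]]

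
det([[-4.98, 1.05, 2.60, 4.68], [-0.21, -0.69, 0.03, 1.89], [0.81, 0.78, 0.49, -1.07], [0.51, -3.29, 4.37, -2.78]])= -62.835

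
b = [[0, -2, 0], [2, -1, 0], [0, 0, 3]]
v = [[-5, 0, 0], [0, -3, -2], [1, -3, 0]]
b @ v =[[0, 6, 4], [-10, 3, 2], [3, -9, 0]]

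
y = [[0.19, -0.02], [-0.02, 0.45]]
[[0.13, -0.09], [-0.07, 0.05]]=y @[[0.69,-0.47], [-0.12,0.08]]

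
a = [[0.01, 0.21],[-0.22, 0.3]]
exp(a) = [[0.98, 0.24], [-0.26, 1.32]]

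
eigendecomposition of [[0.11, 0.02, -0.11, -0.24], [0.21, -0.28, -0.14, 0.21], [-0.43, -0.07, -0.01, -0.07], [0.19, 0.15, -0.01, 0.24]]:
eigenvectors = [[(0.12-0.43j), 0.12+0.43j, 0.36+0.00j, 0.15+0.00j], [(-0.31-0.17j), (-0.31+0.17j), -0.38+0.00j, (-0.97+0j)], [0.33+0.46j, 0.33-0.46j, (0.85+0j), (0.03+0j)], [-0.60+0.00j, (-0.6-0j), (-0.01+0j), (0.2+0j)]]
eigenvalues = [(0.29+0.19j), (0.29-0.19j), (-0.16+0j), (-0.35+0j)]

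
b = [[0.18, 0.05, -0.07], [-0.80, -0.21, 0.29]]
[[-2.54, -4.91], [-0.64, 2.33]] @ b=[[3.47, 0.9, -1.25], [-1.98, -0.52, 0.72]]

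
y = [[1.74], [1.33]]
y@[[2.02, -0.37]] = [[3.51, -0.64],[2.69, -0.49]]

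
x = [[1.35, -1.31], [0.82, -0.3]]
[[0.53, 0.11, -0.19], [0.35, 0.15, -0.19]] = x @ [[0.45, 0.25, -0.28], [0.06, 0.17, -0.14]]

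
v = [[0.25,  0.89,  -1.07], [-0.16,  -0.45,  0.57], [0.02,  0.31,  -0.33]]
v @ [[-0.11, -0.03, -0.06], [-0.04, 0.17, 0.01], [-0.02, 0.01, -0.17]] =[[-0.04, 0.13, 0.18], [0.02, -0.07, -0.09], [-0.01, 0.05, 0.06]]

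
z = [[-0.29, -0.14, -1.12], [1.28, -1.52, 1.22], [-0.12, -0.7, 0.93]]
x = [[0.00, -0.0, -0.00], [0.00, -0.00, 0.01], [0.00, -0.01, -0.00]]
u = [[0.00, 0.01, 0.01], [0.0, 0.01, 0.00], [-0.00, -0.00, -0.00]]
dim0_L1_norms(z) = [1.69, 2.36, 3.27]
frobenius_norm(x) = 0.01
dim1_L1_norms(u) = [0.02, 0.01, 0.0]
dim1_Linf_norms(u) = [0.01, 0.01, 0.0]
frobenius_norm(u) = 0.02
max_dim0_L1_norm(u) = 0.02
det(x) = 0.00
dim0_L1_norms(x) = [0.0, 0.01, 0.01]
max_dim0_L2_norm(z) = 1.9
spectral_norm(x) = 0.01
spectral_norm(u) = 0.02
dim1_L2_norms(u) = [0.01, 0.01, 0.0]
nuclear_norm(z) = 4.20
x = z @ u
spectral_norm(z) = 2.62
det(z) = 1.56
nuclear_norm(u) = 0.02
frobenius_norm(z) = 2.86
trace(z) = -0.88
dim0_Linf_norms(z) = [1.28, 1.52, 1.22]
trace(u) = 0.01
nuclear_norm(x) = 0.02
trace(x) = 0.00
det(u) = 0.00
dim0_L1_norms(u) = [0.0, 0.02, 0.01]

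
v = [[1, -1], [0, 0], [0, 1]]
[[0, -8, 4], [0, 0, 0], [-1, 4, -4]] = v @ [[-1, -4, 0], [-1, 4, -4]]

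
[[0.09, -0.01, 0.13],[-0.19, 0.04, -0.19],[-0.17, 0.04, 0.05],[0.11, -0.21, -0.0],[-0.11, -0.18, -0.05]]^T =[[0.09,-0.19,-0.17,0.11,-0.11], [-0.01,0.04,0.04,-0.21,-0.18], [0.13,-0.19,0.05,-0.0,-0.05]]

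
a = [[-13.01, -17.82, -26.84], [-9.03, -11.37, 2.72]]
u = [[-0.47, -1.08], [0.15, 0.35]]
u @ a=[[15.87, 20.65, 9.68], [-5.11, -6.65, -3.07]]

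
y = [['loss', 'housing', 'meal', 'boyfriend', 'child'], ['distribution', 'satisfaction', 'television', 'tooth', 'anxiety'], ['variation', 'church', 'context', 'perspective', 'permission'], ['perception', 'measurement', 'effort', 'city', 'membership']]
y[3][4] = 'membership'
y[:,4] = ['child', 'anxiety', 'permission', 'membership']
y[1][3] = 'tooth'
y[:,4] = ['child', 'anxiety', 'permission', 'membership']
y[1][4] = 'anxiety'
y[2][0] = 'variation'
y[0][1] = 'housing'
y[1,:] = ['distribution', 'satisfaction', 'television', 'tooth', 'anxiety']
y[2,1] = 'church'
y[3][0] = 'perception'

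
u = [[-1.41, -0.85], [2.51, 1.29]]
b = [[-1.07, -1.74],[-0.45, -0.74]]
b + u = [[-2.48, -2.59], [2.06, 0.55]]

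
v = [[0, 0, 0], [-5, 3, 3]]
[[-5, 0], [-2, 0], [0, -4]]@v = [[0, 0, 0], [0, 0, 0], [20, -12, -12]]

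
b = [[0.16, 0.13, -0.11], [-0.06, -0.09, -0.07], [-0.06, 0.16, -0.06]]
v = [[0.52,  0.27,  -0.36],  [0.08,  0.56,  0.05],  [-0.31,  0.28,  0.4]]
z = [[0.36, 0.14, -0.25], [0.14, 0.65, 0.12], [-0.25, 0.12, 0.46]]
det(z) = 0.04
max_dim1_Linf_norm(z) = 0.65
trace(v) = 1.48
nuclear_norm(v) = 1.54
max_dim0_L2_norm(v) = 0.68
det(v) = 0.03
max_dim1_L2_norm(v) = 0.69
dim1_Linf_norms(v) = [0.52, 0.56, 0.4]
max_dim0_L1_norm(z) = 0.91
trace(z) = 1.47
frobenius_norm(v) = 1.06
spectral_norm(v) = 0.81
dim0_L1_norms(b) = [0.28, 0.38, 0.24]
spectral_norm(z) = 0.71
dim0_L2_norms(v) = [0.61, 0.68, 0.54]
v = b + z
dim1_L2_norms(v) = [0.69, 0.57, 0.58]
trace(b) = 0.01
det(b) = 0.00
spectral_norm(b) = 0.26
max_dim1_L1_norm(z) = 0.91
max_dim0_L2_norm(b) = 0.22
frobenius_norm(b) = 0.32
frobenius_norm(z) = 0.98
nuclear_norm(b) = 0.52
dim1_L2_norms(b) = [0.23, 0.13, 0.18]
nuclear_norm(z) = 1.47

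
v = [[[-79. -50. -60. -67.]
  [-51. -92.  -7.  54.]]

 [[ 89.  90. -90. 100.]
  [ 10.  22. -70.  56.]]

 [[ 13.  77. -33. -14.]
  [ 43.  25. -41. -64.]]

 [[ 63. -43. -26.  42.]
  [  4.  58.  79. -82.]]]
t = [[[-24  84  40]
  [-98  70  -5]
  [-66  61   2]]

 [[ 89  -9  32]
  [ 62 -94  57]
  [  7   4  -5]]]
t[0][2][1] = 61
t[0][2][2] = 2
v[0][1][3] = 54.0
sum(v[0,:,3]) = -13.0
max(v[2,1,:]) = 43.0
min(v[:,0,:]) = -90.0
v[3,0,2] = -26.0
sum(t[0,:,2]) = 37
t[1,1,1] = -94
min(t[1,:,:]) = -94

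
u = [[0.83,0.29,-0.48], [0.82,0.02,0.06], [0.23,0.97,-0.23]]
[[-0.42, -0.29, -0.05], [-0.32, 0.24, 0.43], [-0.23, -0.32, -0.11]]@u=[[-0.6, -0.18, 0.2],[0.03, 0.33, 0.07],[-0.48, -0.18, 0.12]]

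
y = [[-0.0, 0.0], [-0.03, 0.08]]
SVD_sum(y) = [[0.00, 0.0], [-0.03, 0.08]] + [[-0.0, -0.0], [0.00, 0.00]]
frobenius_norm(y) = 0.09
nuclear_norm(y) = 0.09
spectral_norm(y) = 0.09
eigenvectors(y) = [[0.0, 0.94], [1.0, 0.35]]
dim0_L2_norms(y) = [0.03, 0.08]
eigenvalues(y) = [0.08, -0.0]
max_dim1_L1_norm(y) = 0.11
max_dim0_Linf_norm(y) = 0.08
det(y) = 0.00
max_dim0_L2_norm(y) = 0.08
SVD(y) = [[0.0, -1.00], [-1.00, 0.0]] @ diag([0.08544003745317531, 0.0]) @ [[0.35, -0.94], [0.94, 0.35]]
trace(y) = 0.08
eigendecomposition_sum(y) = [[0.0, 0.0],[-0.03, 0.08]] + [[-0.0, -0.00], [-0.0, -0.00]]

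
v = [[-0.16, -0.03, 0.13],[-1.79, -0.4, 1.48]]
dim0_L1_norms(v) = [1.95, 0.43, 1.61]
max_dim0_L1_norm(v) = 1.95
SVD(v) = [[-0.09, -1.00], [-1.0, 0.09]] @ diag([2.3659813454457637, 0.005680933255389538]) @ [[0.76, 0.17, -0.63],[0.32, -0.94, 0.14]]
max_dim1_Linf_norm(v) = 1.79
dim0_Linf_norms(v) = [1.79, 0.4, 1.48]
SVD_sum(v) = [[-0.16, -0.04, 0.13], [-1.79, -0.4, 1.48]] + [[-0.00, 0.01, -0.00], [0.00, -0.00, 0.00]]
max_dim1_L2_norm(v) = 2.36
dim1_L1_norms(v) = [0.32, 3.67]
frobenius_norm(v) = 2.37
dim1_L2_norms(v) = [0.21, 2.36]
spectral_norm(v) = 2.37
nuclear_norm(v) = 2.37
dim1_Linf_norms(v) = [0.16, 1.79]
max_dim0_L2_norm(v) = 1.8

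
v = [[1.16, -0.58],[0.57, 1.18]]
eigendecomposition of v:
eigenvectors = [[0.71+0.00j, 0.71-0.00j],[-0.01-0.70j, (-0.01+0.7j)]]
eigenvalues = [(1.17+0.57j), (1.17-0.57j)]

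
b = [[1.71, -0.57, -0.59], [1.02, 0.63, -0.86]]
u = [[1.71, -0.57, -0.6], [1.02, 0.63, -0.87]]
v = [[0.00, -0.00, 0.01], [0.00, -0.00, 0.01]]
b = u + v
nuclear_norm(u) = 3.15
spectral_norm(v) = 0.01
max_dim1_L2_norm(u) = 1.9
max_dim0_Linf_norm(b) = 1.71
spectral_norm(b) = 2.22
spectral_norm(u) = 2.22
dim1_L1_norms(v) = [0.01, 0.01]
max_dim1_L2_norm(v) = 0.01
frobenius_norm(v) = 0.01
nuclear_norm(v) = 0.01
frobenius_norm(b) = 2.40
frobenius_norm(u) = 2.41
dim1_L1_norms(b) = [2.87, 2.51]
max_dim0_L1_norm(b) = 2.73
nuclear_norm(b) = 3.15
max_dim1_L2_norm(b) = 1.9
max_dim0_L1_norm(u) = 2.73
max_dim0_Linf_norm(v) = 0.01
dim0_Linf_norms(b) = [1.71, 0.63, 0.86]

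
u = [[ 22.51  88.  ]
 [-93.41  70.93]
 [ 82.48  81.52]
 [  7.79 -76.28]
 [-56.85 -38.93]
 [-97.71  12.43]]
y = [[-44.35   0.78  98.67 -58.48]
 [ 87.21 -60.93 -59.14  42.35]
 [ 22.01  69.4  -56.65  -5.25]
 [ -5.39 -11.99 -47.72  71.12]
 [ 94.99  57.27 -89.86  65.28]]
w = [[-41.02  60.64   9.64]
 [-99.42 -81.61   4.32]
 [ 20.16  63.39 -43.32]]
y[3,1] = -11.99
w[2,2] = -43.32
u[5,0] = -97.71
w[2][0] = 20.16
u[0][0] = 22.51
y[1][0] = 87.21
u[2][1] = 81.52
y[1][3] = 42.35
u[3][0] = 7.79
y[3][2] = -47.72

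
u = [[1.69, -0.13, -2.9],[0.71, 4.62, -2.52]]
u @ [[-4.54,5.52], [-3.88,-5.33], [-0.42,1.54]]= [[-5.95, 5.56], [-20.09, -24.59]]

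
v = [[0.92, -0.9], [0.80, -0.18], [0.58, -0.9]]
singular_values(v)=[1.8, 0.49]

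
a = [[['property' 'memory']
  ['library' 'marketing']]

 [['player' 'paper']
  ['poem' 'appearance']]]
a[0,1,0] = 'library'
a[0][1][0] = 'library'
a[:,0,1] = ['memory', 'paper']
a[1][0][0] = 'player'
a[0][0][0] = 'property'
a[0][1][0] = 'library'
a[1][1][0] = 'poem'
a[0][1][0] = 'library'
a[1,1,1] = 'appearance'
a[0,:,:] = [['property', 'memory'], ['library', 'marketing']]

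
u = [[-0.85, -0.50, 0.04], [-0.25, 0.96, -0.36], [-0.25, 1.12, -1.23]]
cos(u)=[[0.61, 0.0, -0.04], [-0.03, 0.69, -0.04], [-0.1, 0.08, 0.50]]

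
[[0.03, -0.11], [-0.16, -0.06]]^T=[[0.03,-0.16], [-0.11,-0.06]]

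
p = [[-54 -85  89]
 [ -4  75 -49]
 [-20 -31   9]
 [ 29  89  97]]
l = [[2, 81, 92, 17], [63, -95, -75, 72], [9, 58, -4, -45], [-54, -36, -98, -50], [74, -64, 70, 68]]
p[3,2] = 97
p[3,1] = 89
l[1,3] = 72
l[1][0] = 63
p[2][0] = -20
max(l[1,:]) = 72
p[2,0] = -20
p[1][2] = -49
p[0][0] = -54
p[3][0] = 29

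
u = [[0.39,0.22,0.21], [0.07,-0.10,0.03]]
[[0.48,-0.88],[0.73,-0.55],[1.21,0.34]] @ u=[[0.13, 0.19, 0.07],[0.25, 0.22, 0.14],[0.50, 0.23, 0.26]]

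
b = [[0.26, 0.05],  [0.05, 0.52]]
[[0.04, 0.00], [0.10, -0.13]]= b @ [[0.13,0.05], [0.18,-0.25]]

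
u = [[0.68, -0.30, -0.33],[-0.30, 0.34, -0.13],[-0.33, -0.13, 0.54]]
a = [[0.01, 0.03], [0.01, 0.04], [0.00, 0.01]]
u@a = [[0.0, 0.01], [0.00, 0.0], [-0.0, -0.01]]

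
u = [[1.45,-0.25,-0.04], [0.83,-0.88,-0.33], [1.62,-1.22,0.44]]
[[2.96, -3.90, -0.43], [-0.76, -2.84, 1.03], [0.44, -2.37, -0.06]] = u @ [[2.60,-2.69,-0.53], [3.2,-0.49,-1.15], [0.31,3.15,-1.38]]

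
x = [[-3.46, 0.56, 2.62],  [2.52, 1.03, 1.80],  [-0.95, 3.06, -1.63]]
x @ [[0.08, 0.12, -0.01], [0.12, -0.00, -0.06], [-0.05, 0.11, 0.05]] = [[-0.34, -0.13, 0.13], [0.24, 0.5, 0.00], [0.37, -0.29, -0.26]]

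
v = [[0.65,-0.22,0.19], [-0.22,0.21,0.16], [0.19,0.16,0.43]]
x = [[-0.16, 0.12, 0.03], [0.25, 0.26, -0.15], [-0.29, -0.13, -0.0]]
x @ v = [[-0.12, 0.07, 0.00], [0.08, -0.02, 0.02], [-0.16, 0.04, -0.08]]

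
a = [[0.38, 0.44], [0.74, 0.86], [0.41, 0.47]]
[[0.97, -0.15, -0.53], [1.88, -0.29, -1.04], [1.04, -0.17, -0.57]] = a@[[0.99, -1.60, -0.38],[1.34, 1.04, -0.88]]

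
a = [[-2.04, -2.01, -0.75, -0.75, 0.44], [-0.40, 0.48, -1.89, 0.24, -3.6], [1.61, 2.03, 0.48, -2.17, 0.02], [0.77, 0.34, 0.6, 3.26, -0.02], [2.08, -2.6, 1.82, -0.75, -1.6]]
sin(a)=[[-3.25, -0.85, -1.80, 0.60, 0.99], [-1.65, 0.4, -1.71, -3.76, -0.38], [3.56, 1.00, 1.89, -0.86, -1.23], [0.44, -0.07, 0.43, 0.62, 0.11], [-0.8, -0.31, -0.08, 1.85, 0.92]]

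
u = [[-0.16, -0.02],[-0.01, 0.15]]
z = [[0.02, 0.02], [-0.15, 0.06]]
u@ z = [[-0.0,-0.00],[-0.02,0.01]]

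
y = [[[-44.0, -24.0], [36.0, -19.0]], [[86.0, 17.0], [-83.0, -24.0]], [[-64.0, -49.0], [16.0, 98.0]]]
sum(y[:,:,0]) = -53.0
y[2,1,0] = 16.0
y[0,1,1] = -19.0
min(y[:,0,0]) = -64.0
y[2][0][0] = -64.0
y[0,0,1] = -24.0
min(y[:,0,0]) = -64.0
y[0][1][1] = -19.0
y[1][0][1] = 17.0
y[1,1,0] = -83.0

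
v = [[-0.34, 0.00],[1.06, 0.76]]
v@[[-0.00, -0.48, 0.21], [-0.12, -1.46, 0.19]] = [[0.00, 0.16, -0.07],[-0.09, -1.62, 0.37]]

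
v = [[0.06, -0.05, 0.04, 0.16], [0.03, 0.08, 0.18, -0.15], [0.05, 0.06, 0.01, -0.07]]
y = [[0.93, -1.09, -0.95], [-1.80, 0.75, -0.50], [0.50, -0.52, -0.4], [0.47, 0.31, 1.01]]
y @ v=[[-0.02, -0.19, -0.17, 0.38], [-0.11, 0.12, 0.06, -0.37], [-0.01, -0.09, -0.08, 0.19], [0.09, 0.06, 0.08, -0.04]]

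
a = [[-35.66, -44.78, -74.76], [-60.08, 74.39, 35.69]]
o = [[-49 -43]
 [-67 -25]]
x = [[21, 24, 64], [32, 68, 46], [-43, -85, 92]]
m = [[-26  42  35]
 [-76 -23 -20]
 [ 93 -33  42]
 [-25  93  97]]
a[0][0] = -35.66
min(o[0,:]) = -49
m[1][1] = -23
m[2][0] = 93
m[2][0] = 93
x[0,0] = 21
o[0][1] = -43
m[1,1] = -23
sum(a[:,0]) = -95.74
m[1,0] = -76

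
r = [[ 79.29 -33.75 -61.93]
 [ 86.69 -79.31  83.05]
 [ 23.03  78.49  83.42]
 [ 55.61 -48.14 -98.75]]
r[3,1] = -48.14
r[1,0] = 86.69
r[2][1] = 78.49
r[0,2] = -61.93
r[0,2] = -61.93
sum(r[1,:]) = 90.42999999999999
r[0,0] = 79.29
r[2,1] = 78.49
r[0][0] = 79.29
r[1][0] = 86.69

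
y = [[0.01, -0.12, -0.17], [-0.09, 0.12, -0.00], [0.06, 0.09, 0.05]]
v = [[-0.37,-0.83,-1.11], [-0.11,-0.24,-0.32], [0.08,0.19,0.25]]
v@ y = [[0.0, -0.16, 0.01], [0.0, -0.04, 0.0], [-0.0, 0.04, -0.0]]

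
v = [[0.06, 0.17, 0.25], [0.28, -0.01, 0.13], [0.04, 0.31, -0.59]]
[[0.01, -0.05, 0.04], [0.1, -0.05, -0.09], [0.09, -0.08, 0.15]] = v @ [[0.41, -0.17, -0.27], [0.07, -0.25, 0.41], [-0.09, 0.0, -0.06]]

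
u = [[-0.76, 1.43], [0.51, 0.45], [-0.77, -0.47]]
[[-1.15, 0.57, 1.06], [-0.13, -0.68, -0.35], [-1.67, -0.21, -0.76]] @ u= [[0.35, -1.89], [0.02, -0.33], [1.75, -2.13]]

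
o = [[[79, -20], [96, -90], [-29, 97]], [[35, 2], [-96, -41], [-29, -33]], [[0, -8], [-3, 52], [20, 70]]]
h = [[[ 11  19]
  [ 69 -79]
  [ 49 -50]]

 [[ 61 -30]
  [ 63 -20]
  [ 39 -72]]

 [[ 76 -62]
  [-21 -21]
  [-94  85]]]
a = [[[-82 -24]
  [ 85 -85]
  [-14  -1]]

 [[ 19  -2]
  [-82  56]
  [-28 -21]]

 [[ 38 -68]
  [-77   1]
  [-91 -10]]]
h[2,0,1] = -62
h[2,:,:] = [[76, -62], [-21, -21], [-94, 85]]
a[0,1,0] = 85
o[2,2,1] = 70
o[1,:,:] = [[35, 2], [-96, -41], [-29, -33]]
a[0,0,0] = -82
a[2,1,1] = 1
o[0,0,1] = -20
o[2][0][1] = -8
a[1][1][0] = -82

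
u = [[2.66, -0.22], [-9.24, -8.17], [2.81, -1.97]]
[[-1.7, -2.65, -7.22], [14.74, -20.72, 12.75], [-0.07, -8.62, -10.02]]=u@[[-0.72, -0.72, -2.6], [-0.99, 3.35, 1.38]]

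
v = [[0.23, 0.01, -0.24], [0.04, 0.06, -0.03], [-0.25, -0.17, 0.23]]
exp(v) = [[1.30, 0.04, -0.31],[0.05, 1.07, -0.04],[-0.32, -0.2, 1.3]]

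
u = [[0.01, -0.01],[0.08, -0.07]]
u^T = [[0.01, 0.08], [-0.01, -0.07]]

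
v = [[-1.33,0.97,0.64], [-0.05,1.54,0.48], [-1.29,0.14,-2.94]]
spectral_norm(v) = 3.24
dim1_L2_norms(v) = [1.77, 1.61, 3.21]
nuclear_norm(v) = 6.35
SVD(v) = [[0.04, 0.77, 0.64], [0.15, 0.63, -0.76], [-0.99, 0.13, -0.09]] @ diag([3.2406873798124893, 2.155729562148069, 0.9497238341775746]) @ [[0.37, 0.04, 0.93], [-0.56, 0.80, 0.19], [-0.74, -0.59, 0.32]]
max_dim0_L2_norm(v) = 3.05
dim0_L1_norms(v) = [2.67, 2.65, 4.06]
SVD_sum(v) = [[0.05,0.01,0.13],[0.18,0.02,0.45],[-1.20,-0.13,-2.97]] + [[-0.93,1.33,0.32], [-0.77,1.09,0.26], [-0.16,0.22,0.05]] + [[-0.45, -0.36, 0.20],[0.53, 0.43, -0.23],[0.06, 0.05, -0.03]]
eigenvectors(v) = [[-0.49, 0.59, -0.31], [-0.12, 0.12, -0.95], [0.86, -0.8, 0.06]]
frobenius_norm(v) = 4.01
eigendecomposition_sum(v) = [[7.2,-2.04,5.08],[1.71,-0.49,1.21],[-12.66,3.59,-8.94]] + [[-8.49, 2.51, -4.49], [-1.66, 0.49, -0.88], [11.37, -3.36, 6.01]] + [[-0.03, 0.5, 0.05], [-0.1, 1.53, 0.15], [0.01, -0.1, -0.01]]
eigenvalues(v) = [-2.23, -2.0, 1.49]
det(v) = 6.63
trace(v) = -2.73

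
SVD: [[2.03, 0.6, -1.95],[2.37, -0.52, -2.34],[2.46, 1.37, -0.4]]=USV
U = [[-0.58, -0.05, -0.81], [-0.65, -0.57, 0.5], [-0.49, 0.82, 0.30]]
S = [4.9, 1.86, 0.52]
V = [[-0.80, -0.14, 0.58],[0.3, 0.75, 0.59],[0.52, -0.65, 0.56]]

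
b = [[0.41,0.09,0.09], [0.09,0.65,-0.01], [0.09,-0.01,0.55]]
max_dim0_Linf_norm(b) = 0.65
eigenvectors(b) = [[0.88, -0.31, -0.36], [-0.27, 0.29, -0.92], [-0.39, -0.9, -0.17]]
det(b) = 0.14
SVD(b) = [[-0.36, 0.31, -0.88],[-0.92, -0.29, 0.27],[-0.17, 0.90, 0.39]] @ diag([0.6833487165497074, 0.5845552400702501, 0.34209604338004257]) @ [[-0.36, -0.92, -0.17],[0.31, -0.29, 0.9],[-0.88, 0.27, 0.39]]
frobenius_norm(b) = 0.96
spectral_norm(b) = 0.68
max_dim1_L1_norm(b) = 0.75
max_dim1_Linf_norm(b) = 0.65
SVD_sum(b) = [[0.09, 0.23, 0.04],[0.23, 0.57, 0.11],[0.04, 0.11, 0.02]] + [[0.06, -0.05, 0.17], [-0.05, 0.05, -0.16], [0.17, -0.16, 0.48]] + [[0.26, -0.08, -0.12], [-0.08, 0.02, 0.04], [-0.12, 0.04, 0.05]]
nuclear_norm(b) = 1.61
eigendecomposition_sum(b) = [[0.26, -0.08, -0.12],  [-0.08, 0.02, 0.04],  [-0.12, 0.04, 0.05]] + [[0.06, -0.05, 0.17], [-0.05, 0.05, -0.16], [0.17, -0.16, 0.48]] + [[0.09, 0.23, 0.04], [0.23, 0.57, 0.11], [0.04, 0.11, 0.02]]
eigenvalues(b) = [0.34, 0.58, 0.68]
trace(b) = 1.61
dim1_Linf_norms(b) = [0.41, 0.65, 0.55]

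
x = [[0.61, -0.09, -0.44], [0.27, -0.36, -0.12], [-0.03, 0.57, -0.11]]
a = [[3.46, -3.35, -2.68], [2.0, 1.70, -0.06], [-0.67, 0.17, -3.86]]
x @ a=[[2.23, -2.27, 0.07], [0.29, -1.54, -0.24], [1.11, 1.05, 0.47]]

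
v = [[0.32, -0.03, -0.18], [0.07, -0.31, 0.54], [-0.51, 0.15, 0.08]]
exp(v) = [[1.44,-0.05,-0.23], [-0.07,0.77,0.49], [-0.64,0.15,1.18]]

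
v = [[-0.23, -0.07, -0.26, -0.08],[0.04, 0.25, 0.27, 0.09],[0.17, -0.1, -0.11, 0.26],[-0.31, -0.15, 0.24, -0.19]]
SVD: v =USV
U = [[-0.32, 0.59, -0.44, 0.59], [0.15, -0.73, -0.31, 0.59], [0.51, 0.24, 0.64, 0.52], [-0.78, -0.22, 0.54, 0.21]]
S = [0.55, 0.49, 0.23, 0.14]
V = [[0.75, 0.23, -0.22, 0.58], [-0.11, -0.44, -0.89, -0.02], [0.13, -0.85, 0.4, 0.31], [-0.64, 0.17, -0.01, 0.75]]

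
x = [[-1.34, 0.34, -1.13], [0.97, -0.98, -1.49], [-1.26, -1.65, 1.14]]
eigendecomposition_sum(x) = [[0.27+0.00j,(0.31+0j),-0.59+0.00j], [(0.42+0j),(0.48+0j),-0.90+0.00j], [(-0.79+0j),(-0.9+0j),1.70+0.00j]] + [[(-0.81+0.11j), (0.02-0.71j), (-0.27-0.34j)], [(0.27+0.8j), (-0.73+0.13j), -0.29+0.34j], [(-0.23+0.47j), -0.38-0.27j, (-0.28+0.02j)]] + [[-0.81-0.11j, 0.02+0.71j, -0.27+0.34j], [(0.27-0.8j), -0.73-0.13j, -0.29-0.34j], [-0.23-0.47j, -0.38+0.27j, (-0.28-0.02j)]]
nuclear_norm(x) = 6.14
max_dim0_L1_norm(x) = 3.76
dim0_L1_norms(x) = [3.57, 2.97, 3.76]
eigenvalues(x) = [(2.45+0j), (-1.82+0.26j), (-1.82-0.26j)]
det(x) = 8.26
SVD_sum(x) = [[0.08, 0.05, -0.09], [0.75, 0.48, -0.90], [-1.30, -0.82, 1.55]] + [[-0.09, 0.32, 0.1], [0.40, -1.45, -0.43], [0.23, -0.82, -0.25]] + [[-1.33, -0.03, -1.13], [-0.19, -0.0, -0.16], [-0.19, -0.0, -0.16]]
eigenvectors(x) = [[(0.29+0j),(0.12-0.62j),0.12+0.62j], [(0.45+0j),-0.66+0.00j,-0.66-0.00j], [-0.84+0.00j,(-0.29-0.29j),-0.29+0.29j]]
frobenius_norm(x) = 3.59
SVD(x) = [[0.05,-0.19,0.98], [0.50,0.85,0.14], [-0.86,0.48,0.14]] @ diag([2.524927846558535, 1.836140456115163, 1.7811590594583282]) @ [[0.6, 0.38, -0.71], [0.26, -0.93, -0.28], [-0.76, -0.02, -0.65]]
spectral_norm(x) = 2.52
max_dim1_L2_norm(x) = 2.37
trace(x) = -1.18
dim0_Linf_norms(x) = [1.34, 1.65, 1.49]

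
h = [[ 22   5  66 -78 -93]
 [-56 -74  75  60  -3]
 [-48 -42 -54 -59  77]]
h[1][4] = -3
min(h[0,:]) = -93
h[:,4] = [-93, -3, 77]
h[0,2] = 66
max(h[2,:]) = 77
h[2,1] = -42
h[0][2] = 66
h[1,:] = [-56, -74, 75, 60, -3]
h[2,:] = [-48, -42, -54, -59, 77]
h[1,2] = 75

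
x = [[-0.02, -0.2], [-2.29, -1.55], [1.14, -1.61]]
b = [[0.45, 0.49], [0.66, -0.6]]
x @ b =[[-0.14,0.11], [-2.05,-0.19], [-0.55,1.52]]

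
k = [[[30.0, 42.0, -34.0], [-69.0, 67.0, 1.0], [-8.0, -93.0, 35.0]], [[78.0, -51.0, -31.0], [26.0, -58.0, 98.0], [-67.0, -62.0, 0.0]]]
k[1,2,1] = -62.0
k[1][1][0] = 26.0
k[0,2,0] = -8.0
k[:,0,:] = [[30.0, 42.0, -34.0], [78.0, -51.0, -31.0]]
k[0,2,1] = -93.0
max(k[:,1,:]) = 98.0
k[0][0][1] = 42.0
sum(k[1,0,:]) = -4.0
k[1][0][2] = -31.0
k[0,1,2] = 1.0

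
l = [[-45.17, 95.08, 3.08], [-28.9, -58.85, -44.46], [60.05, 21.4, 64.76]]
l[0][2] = 3.08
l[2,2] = 64.76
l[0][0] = -45.17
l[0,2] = 3.08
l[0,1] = 95.08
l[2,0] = 60.05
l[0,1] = 95.08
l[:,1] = [95.08, -58.85, 21.4]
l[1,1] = -58.85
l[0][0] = -45.17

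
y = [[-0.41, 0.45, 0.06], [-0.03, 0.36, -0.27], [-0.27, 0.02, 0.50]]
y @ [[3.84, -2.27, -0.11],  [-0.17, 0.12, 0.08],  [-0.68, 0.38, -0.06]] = [[-1.69, 1.01, 0.08], [0.01, 0.01, 0.05], [-1.38, 0.81, 0.0]]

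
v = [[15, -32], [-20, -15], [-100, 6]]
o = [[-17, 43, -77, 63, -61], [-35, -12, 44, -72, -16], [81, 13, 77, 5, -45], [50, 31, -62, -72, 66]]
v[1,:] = [-20, -15]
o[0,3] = 63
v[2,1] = 6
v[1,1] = -15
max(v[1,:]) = -15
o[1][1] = -12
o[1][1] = -12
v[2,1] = 6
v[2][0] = -100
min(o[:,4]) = -61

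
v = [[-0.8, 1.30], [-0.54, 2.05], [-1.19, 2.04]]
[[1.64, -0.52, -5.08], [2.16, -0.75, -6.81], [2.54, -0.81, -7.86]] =v @[[-0.59, 0.1, 1.67], [0.9, -0.34, -2.88]]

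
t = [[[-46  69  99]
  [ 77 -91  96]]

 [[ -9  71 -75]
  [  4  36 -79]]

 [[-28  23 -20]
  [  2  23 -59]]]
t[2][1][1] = 23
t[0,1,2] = 96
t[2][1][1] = 23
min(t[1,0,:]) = -75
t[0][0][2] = 99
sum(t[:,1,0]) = 83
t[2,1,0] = 2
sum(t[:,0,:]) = 84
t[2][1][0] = 2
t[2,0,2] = -20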